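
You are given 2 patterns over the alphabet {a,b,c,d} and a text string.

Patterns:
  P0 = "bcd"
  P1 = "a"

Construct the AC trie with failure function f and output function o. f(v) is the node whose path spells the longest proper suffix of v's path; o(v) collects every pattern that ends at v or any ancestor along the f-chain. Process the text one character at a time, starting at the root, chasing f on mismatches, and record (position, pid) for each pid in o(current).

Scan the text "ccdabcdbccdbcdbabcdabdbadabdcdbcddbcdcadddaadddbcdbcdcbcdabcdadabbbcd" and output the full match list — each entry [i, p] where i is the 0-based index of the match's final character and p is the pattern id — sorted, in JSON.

Build:
Trie (insert patterns):
  0='ε' goto a→4 b→1
  1='b' goto c→2
  2='bc' goto d→3
  3='bcd' goto ·  [P0 ends]
  4='a' goto ·  [P1 ends]

Failure links (BFS by depth):
  n1('b'): parent n0 fail=0; on 'b' 0 → fail=0;  out ∅∪∅=∅
  n4('a'): parent n0 fail=0; on 'a' 0 → fail=0;  out {1}∪∅={1}
  n2('bc'): parent n1 fail=0; on 'c' 0 → fail=0;  out ∅∪∅=∅
  n3('bcd'): parent n2 fail=0; on 'd' 0 → fail=0;  out {0}∪∅={0}

Text stream:
[0] read 'c'  n0⇒n0
[1] read 'c'  n0⇒n0
[2] read 'd'  n0⇒n0
[3] read 'a'  n0⇒n4  ** P1@[3:3]
[4] read 'b'  n4⇒n1 (fail-walked)
[5] read 'c'  n1⇒n2
[6] read 'd'  n2⇒n3  ** P0@[4:6]
[7] read 'b'  n3⇒n1 (fail-walked)
[8] read 'c'  n1⇒n2
[9] read 'c'  n2⇒n0 (fail-walked)
[10] read 'd'  n0⇒n0
[11] read 'b'  n0⇒n1
[12] read 'c'  n1⇒n2
[13] read 'd'  n2⇒n3  ** P0@[11:13]
[14] read 'b'  n3⇒n1 (fail-walked)
[15] read 'a'  n1⇒n4 (fail-walked)  ** P1@[15:15]
[16] read 'b'  n4⇒n1 (fail-walked)
[17] read 'c'  n1⇒n2
[18] read 'd'  n2⇒n3  ** P0@[16:18]
[19] read 'a'  n3⇒n4 (fail-walked)  ** P1@[19:19]
[20] read 'b'  n4⇒n1 (fail-walked)
[21] read 'd'  n1⇒n0 (fail-walked)
[22] read 'b'  n0⇒n1
[23] read 'a'  n1⇒n4 (fail-walked)  ** P1@[23:23]
[24] read 'd'  n4⇒n0 (fail-walked)
[25] read 'a'  n0⇒n4  ** P1@[25:25]
[26] read 'b'  n4⇒n1 (fail-walked)
[27] read 'd'  n1⇒n0 (fail-walked)
[28] read 'c'  n0⇒n0
[29] read 'd'  n0⇒n0
[30] read 'b'  n0⇒n1
[31] read 'c'  n1⇒n2
[32] read 'd'  n2⇒n3  ** P0@[30:32]
[33] read 'd'  n3⇒n0 (fail-walked)
[34] read 'b'  n0⇒n1
[35] read 'c'  n1⇒n2
[36] read 'd'  n2⇒n3  ** P0@[34:36]
[37] read 'c'  n3⇒n0 (fail-walked)
[38] read 'a'  n0⇒n4  ** P1@[38:38]
[39] read 'd'  n4⇒n0 (fail-walked)
[40] read 'd'  n0⇒n0
[41] read 'd'  n0⇒n0
[42] read 'a'  n0⇒n4  ** P1@[42:42]
[43] read 'a'  n4⇒n4 (fail-walked)  ** P1@[43:43]
[44] read 'd'  n4⇒n0 (fail-walked)
[45] read 'd'  n0⇒n0
[46] read 'd'  n0⇒n0
[47] read 'b'  n0⇒n1
[48] read 'c'  n1⇒n2
[49] read 'd'  n2⇒n3  ** P0@[47:49]
[50] read 'b'  n3⇒n1 (fail-walked)
[51] read 'c'  n1⇒n2
[52] read 'd'  n2⇒n3  ** P0@[50:52]
[53] read 'c'  n3⇒n0 (fail-walked)
[54] read 'b'  n0⇒n1
[55] read 'c'  n1⇒n2
[56] read 'd'  n2⇒n3  ** P0@[54:56]
[57] read 'a'  n3⇒n4 (fail-walked)  ** P1@[57:57]
[58] read 'b'  n4⇒n1 (fail-walked)
[59] read 'c'  n1⇒n2
[60] read 'd'  n2⇒n3  ** P0@[58:60]
[61] read 'a'  n3⇒n4 (fail-walked)  ** P1@[61:61]
[62] read 'd'  n4⇒n0 (fail-walked)
[63] read 'a'  n0⇒n4  ** P1@[63:63]
[64] read 'b'  n4⇒n1 (fail-walked)
[65] read 'b'  n1⇒n1 (fail-walked)
[66] read 'b'  n1⇒n1 (fail-walked)
[67] read 'c'  n1⇒n2
[68] read 'd'  n2⇒n3  ** P0@[66:68]

Matches: [[3,1],[6,0],[13,0],[15,1],[18,0],[19,1],[23,1],[25,1],[32,0],[36,0],[38,1],[42,1],[43,1],[49,0],[52,0],[56,0],[57,1],[60,0],[61,1],[63,1],[68,0]]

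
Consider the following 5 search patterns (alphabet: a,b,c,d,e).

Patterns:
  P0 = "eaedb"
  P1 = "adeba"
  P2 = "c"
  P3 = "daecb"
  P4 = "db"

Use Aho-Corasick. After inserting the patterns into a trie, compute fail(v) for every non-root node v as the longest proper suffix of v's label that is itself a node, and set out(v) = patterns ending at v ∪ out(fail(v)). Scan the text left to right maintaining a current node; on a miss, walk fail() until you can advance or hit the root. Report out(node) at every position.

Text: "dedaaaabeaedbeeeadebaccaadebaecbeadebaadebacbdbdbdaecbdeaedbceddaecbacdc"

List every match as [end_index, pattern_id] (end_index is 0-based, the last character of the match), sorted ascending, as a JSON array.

Build:
Trie (insert patterns):
  n0 'ε': a→6 c→11 d→12 e→1
  n1 'e': a→2
  n2 'ea': e→3
  n3 'eae': d→4
  n4 'eaed': b→5
  n5 'eaedb': ·  [P0 ends]
  n6 'a': d→7
  n7 'ad': e→8
  n8 'ade': b→9
  n9 'adeb': a→10
  n10 'adeba': ·  [P1 ends]
  n11 'c': ·  [P2 ends]
  n12 'd': a→13 b→17
  n13 'da': e→14
  n14 'dae': c→15
  n15 'daec': b→16
  n16 'daecb': ·  [P3 ends]
  n17 'db': ·  [P4 ends]

Failure links (BFS by depth):
  n1('e'): parent n0 fail=0; on 'e' 0 → fail=0;  out ∅∪∅=∅
  n6('a'): parent n0 fail=0; on 'a' 0 → fail=0;  out ∅∪∅=∅
  n11('c'): parent n0 fail=0; on 'c' 0 → fail=0;  out {2}∪∅={2}
  n12('d'): parent n0 fail=0; on 'd' 0 → fail=0;  out ∅∪∅=∅
  n2('ea'): parent n1 fail=0; on 'a' 0 → fail=6;  out ∅∪∅=∅
  n7('ad'): parent n6 fail=0; on 'd' 0 → fail=12;  out ∅∪∅=∅
  n13('da'): parent n12 fail=0; on 'a' 0 → fail=6;  out ∅∪∅=∅
  n17('db'): parent n12 fail=0; on 'b' 0 → fail=0;  out {4}∪∅={4}
  n3('eae'): parent n2 fail=6; on 'e' 6→0 → fail=1;  out ∅∪∅=∅
  n8('ade'): parent n7 fail=12; on 'e' 12→0 → fail=1;  out ∅∪∅=∅
  n14('dae'): parent n13 fail=6; on 'e' 6→0 → fail=1;  out ∅∪∅=∅
  n4('eaed'): parent n3 fail=1; on 'd' 1→0 → fail=12;  out ∅∪∅=∅
  n9('adeb'): parent n8 fail=1; on 'b' 1→0 → fail=0;  out ∅∪∅=∅
  n15('daec'): parent n14 fail=1; on 'c' 1→0 → fail=11;  out ∅∪{2}={2}
  n5('eaedb'): parent n4 fail=12; on 'b' 12 → fail=17;  out {0}∪{4}={0,4}
  n10('adeba'): parent n9 fail=0; on 'a' 0 → fail=6;  out {1}∪∅={1}
  n16('daecb'): parent n15 fail=11; on 'b' 11→0 → fail=0;  out {3}∪∅={3}

Text stream:
pos 0 'd': at 12
pos 1 'e': at 1 (via fail)
pos 2 'd': at 12 (via fail)
pos 3 'a': at 13
pos 4 'a': at 6 (via fail)
pos 5 'a': at 6 (via fail)
pos 6 'a': at 6 (via fail)
pos 7 'b': at 0 (via fail)
pos 8 'e': at 1
pos 9 'a': at 2
pos 10 'e': at 3
pos 11 'd': at 4
pos 12 'b': at 5  emit P0@[8:12],P4@[11:12]
pos 13 'e': at 1 (via fail)
pos 14 'e': at 1 (via fail)
pos 15 'e': at 1 (via fail)
pos 16 'a': at 2
pos 17 'd': at 7 (via fail)
pos 18 'e': at 8
pos 19 'b': at 9
pos 20 'a': at 10  emit P1@[16:20]
pos 21 'c': at 11 (via fail)  emit P2@[21:21]
pos 22 'c': at 11 (via fail)  emit P2@[22:22]
pos 23 'a': at 6 (via fail)
pos 24 'a': at 6 (via fail)
pos 25 'd': at 7
pos 26 'e': at 8
pos 27 'b': at 9
pos 28 'a': at 10  emit P1@[24:28]
pos 29 'e': at 1 (via fail)
pos 30 'c': at 11 (via fail)  emit P2@[30:30]
pos 31 'b': at 0 (via fail)
pos 32 'e': at 1
pos 33 'a': at 2
pos 34 'd': at 7 (via fail)
pos 35 'e': at 8
pos 36 'b': at 9
pos 37 'a': at 10  emit P1@[33:37]
pos 38 'a': at 6 (via fail)
pos 39 'd': at 7
pos 40 'e': at 8
pos 41 'b': at 9
pos 42 'a': at 10  emit P1@[38:42]
pos 43 'c': at 11 (via fail)  emit P2@[43:43]
pos 44 'b': at 0 (via fail)
pos 45 'd': at 12
pos 46 'b': at 17  emit P4@[45:46]
pos 47 'd': at 12 (via fail)
pos 48 'b': at 17  emit P4@[47:48]
pos 49 'd': at 12 (via fail)
pos 50 'a': at 13
pos 51 'e': at 14
pos 52 'c': at 15  emit P2@[52:52]
pos 53 'b': at 16  emit P3@[49:53]
pos 54 'd': at 12 (via fail)
pos 55 'e': at 1 (via fail)
pos 56 'a': at 2
pos 57 'e': at 3
pos 58 'd': at 4
pos 59 'b': at 5  emit P0@[55:59],P4@[58:59]
pos 60 'c': at 11 (via fail)  emit P2@[60:60]
pos 61 'e': at 1 (via fail)
pos 62 'd': at 12 (via fail)
pos 63 'd': at 12 (via fail)
pos 64 'a': at 13
pos 65 'e': at 14
pos 66 'c': at 15  emit P2@[66:66]
pos 67 'b': at 16  emit P3@[63:67]
pos 68 'a': at 6 (via fail)
pos 69 'c': at 11 (via fail)  emit P2@[69:69]
pos 70 'd': at 12 (via fail)
pos 71 'c': at 11 (via fail)  emit P2@[71:71]

All matches (sorted): [[12,0],[12,4],[20,1],[21,2],[22,2],[28,1],[30,2],[37,1],[42,1],[43,2],[46,4],[48,4],[52,2],[53,3],[59,0],[59,4],[60,2],[66,2],[67,3],[69,2],[71,2]]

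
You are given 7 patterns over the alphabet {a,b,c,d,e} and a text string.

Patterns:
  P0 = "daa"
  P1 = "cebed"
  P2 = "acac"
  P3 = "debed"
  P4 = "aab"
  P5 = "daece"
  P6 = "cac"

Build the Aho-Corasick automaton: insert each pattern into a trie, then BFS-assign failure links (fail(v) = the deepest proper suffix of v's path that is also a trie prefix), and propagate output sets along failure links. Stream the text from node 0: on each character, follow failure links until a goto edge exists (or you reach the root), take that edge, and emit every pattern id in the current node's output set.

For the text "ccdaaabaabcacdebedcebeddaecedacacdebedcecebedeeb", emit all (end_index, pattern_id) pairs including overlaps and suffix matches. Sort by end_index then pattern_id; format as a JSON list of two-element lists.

Construct AC machine:
Trie nodes:
  n0 'ε': a→9 c→4 d→1
  n1 'd': a→2 e→13
  n2 'da': a→3 e→19
  n3 'daa': ·  ←P0
  n4 'c': a→22 e→5
  n5 'ce': b→6
  n6 'ceb': e→7
  n7 'cebe': d→8
  n8 'cebed': ·  ←P1
  n9 'a': a→17 c→10
  n10 'ac': a→11
  n11 'aca': c→12
  n12 'acac': ·  ←P2
  n13 'de': b→14
  n14 'deb': e→15
  n15 'debe': d→16
  n16 'debed': ·  ←P3
  n17 'aa': b→18
  n18 'aab': ·  ←P4
  n19 'dae': c→20
  n20 'daec': e→21
  n21 'daece': ·  ←P5
  n22 'ca': c→23
  n23 'cac': ·  ←P6

Failure links (BFS by depth):
  n1('d'): parent n0 fail=0; on 'd' 0 → fail=0;  out ∅∪∅=∅
  n4('c'): parent n0 fail=0; on 'c' 0 → fail=0;  out ∅∪∅=∅
  n9('a'): parent n0 fail=0; on 'a' 0 → fail=0;  out ∅∪∅=∅
  n2('da'): parent n1 fail=0; on 'a' 0 → fail=9;  out ∅∪∅=∅
  n5('ce'): parent n4 fail=0; on 'e' 0 → fail=0;  out ∅∪∅=∅
  n10('ac'): parent n9 fail=0; on 'c' 0 → fail=4;  out ∅∪∅=∅
  n13('de'): parent n1 fail=0; on 'e' 0 → fail=0;  out ∅∪∅=∅
  n17('aa'): parent n9 fail=0; on 'a' 0 → fail=9;  out ∅∪∅=∅
  n22('ca'): parent n4 fail=0; on 'a' 0 → fail=9;  out ∅∪∅=∅
  n3('daa'): parent n2 fail=9; on 'a' 9 → fail=17;  out {0}∪∅={0}
  n6('ceb'): parent n5 fail=0; on 'b' 0 → fail=0;  out ∅∪∅=∅
  n11('aca'): parent n10 fail=4; on 'a' 4 → fail=22;  out ∅∪∅=∅
  n14('deb'): parent n13 fail=0; on 'b' 0 → fail=0;  out ∅∪∅=∅
  n18('aab'): parent n17 fail=9; on 'b' 9→0 → fail=0;  out {4}∪∅={4}
  n19('dae'): parent n2 fail=9; on 'e' 9→0 → fail=0;  out ∅∪∅=∅
  n23('cac'): parent n22 fail=9; on 'c' 9 → fail=10;  out {6}∪∅={6}
  n7('cebe'): parent n6 fail=0; on 'e' 0 → fail=0;  out ∅∪∅=∅
  n12('acac'): parent n11 fail=22; on 'c' 22 → fail=23;  out {2}∪{6}={2,6}
  n15('debe'): parent n14 fail=0; on 'e' 0 → fail=0;  out ∅∪∅=∅
  n20('daec'): parent n19 fail=0; on 'c' 0 → fail=4;  out ∅∪∅=∅
  n8('cebed'): parent n7 fail=0; on 'd' 0 → fail=1;  out {1}∪∅={1}
  n16('debed'): parent n15 fail=0; on 'd' 0 → fail=1;  out {3}∪∅={3}
  n21('daece'): parent n20 fail=4; on 'e' 4 → fail=5;  out {5}∪∅={5}

Run:
i=0 'c': node 0→4
i=1 'c': node 4→4 ·f
i=2 'd': node 4→1 ·f
i=3 'a': node 1→2
i=4 'a': node 2→3  emit P0@[2:4]
i=5 'a': node 3→17 ·f
i=6 'b': node 17→18  emit P4@[4:6]
i=7 'a': node 18→9 ·f
i=8 'a': node 9→17
i=9 'b': node 17→18  emit P4@[7:9]
i=10 'c': node 18→4 ·f
i=11 'a': node 4→22
i=12 'c': node 22→23  emit P6@[10:12]
i=13 'd': node 23→1 ·f
i=14 'e': node 1→13
i=15 'b': node 13→14
i=16 'e': node 14→15
i=17 'd': node 15→16  emit P3@[13:17]
i=18 'c': node 16→4 ·f
i=19 'e': node 4→5
i=20 'b': node 5→6
i=21 'e': node 6→7
i=22 'd': node 7→8  emit P1@[18:22]
i=23 'd': node 8→1 ·f
i=24 'a': node 1→2
i=25 'e': node 2→19
i=26 'c': node 19→20
i=27 'e': node 20→21  emit P5@[23:27]
i=28 'd': node 21→1 ·f
i=29 'a': node 1→2
i=30 'c': node 2→10 ·f
i=31 'a': node 10→11
i=32 'c': node 11→12  emit P2@[29:32],P6@[30:32]
i=33 'd': node 12→1 ·f
i=34 'e': node 1→13
i=35 'b': node 13→14
i=36 'e': node 14→15
i=37 'd': node 15→16  emit P3@[33:37]
i=38 'c': node 16→4 ·f
i=39 'e': node 4→5
i=40 'c': node 5→4 ·f
i=41 'e': node 4→5
i=42 'b': node 5→6
i=43 'e': node 6→7
i=44 'd': node 7→8  emit P1@[40:44]
i=45 'e': node 8→13 ·f
i=46 'e': node 13→0 ·f
i=47 'b': node 0→0

Matches: [[4,0],[6,4],[9,4],[12,6],[17,3],[22,1],[27,5],[32,2],[32,6],[37,3],[44,1]]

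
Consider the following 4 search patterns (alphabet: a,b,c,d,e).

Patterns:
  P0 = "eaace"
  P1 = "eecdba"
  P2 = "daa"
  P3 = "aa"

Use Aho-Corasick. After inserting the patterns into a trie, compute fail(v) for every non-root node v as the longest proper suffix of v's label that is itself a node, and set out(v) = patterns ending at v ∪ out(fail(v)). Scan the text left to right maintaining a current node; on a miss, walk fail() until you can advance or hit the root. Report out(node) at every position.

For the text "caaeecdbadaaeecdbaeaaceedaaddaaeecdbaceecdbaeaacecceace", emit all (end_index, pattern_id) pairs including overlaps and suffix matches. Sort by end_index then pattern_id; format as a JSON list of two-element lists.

Build:
Trie (insert patterns):
  0='ε' goto a→14 d→11 e→1
  1='e' goto a→2 e→6
  2='ea' goto a→3
  3='eaa' goto c→4
  4='eaac' goto e→5
  5='eaace' goto ·  [P0 ends]
  6='ee' goto c→7
  7='eec' goto d→8
  8='eecd' goto b→9
  9='eecdb' goto a→10
  10='eecdba' goto ·  [P1 ends]
  11='d' goto a→12
  12='da' goto a→13
  13='daa' goto ·  [P2 ends]
  14='a' goto a→15
  15='aa' goto ·  [P3 ends]

Failure links (BFS by depth):
  n1('e'): parent n0 fail=0; on 'e' 0 → fail=0;  out ∅∪∅=∅
  n11('d'): parent n0 fail=0; on 'd' 0 → fail=0;  out ∅∪∅=∅
  n14('a'): parent n0 fail=0; on 'a' 0 → fail=0;  out ∅∪∅=∅
  n2('ea'): parent n1 fail=0; on 'a' 0 → fail=14;  out ∅∪∅=∅
  n6('ee'): parent n1 fail=0; on 'e' 0 → fail=1;  out ∅∪∅=∅
  n12('da'): parent n11 fail=0; on 'a' 0 → fail=14;  out ∅∪∅=∅
  n15('aa'): parent n14 fail=0; on 'a' 0 → fail=14;  out {3}∪∅={3}
  n3('eaa'): parent n2 fail=14; on 'a' 14 → fail=15;  out ∅∪{3}={3}
  n7('eec'): parent n6 fail=1; on 'c' 1→0 → fail=0;  out ∅∪∅=∅
  n13('daa'): parent n12 fail=14; on 'a' 14 → fail=15;  out {2}∪{3}={2,3}
  n4('eaac'): parent n3 fail=15; on 'c' 15→14→0 → fail=0;  out ∅∪∅=∅
  n8('eecd'): parent n7 fail=0; on 'd' 0 → fail=11;  out ∅∪∅=∅
  n5('eaace'): parent n4 fail=0; on 'e' 0 → fail=1;  out {0}∪∅={0}
  n9('eecdb'): parent n8 fail=11; on 'b' 11→0 → fail=0;  out ∅∪∅=∅
  n10('eecdba'): parent n9 fail=0; on 'a' 0 → fail=14;  out {1}∪∅={1}

Text stream:
pos 0 'c': at 0
pos 1 'a': at 14
pos 2 'a': at 15  ** P3@[1:2]
pos 3 'e': at 1 (via fail)
pos 4 'e': at 6
pos 5 'c': at 7
pos 6 'd': at 8
pos 7 'b': at 9
pos 8 'a': at 10  ** P1@[3:8]
pos 9 'd': at 11 (via fail)
pos 10 'a': at 12
pos 11 'a': at 13  ** P2@[9:11],P3@[10:11]
pos 12 'e': at 1 (via fail)
pos 13 'e': at 6
pos 14 'c': at 7
pos 15 'd': at 8
pos 16 'b': at 9
pos 17 'a': at 10  ** P1@[12:17]
pos 18 'e': at 1 (via fail)
pos 19 'a': at 2
pos 20 'a': at 3  ** P3@[19:20]
pos 21 'c': at 4
pos 22 'e': at 5  ** P0@[18:22]
pos 23 'e': at 6 (via fail)
pos 24 'd': at 11 (via fail)
pos 25 'a': at 12
pos 26 'a': at 13  ** P2@[24:26],P3@[25:26]
pos 27 'd': at 11 (via fail)
pos 28 'd': at 11 (via fail)
pos 29 'a': at 12
pos 30 'a': at 13  ** P2@[28:30],P3@[29:30]
pos 31 'e': at 1 (via fail)
pos 32 'e': at 6
pos 33 'c': at 7
pos 34 'd': at 8
pos 35 'b': at 9
pos 36 'a': at 10  ** P1@[31:36]
pos 37 'c': at 0 (via fail)
pos 38 'e': at 1
pos 39 'e': at 6
pos 40 'c': at 7
pos 41 'd': at 8
pos 42 'b': at 9
pos 43 'a': at 10  ** P1@[38:43]
pos 44 'e': at 1 (via fail)
pos 45 'a': at 2
pos 46 'a': at 3  ** P3@[45:46]
pos 47 'c': at 4
pos 48 'e': at 5  ** P0@[44:48]
pos 49 'c': at 0 (via fail)
pos 50 'c': at 0
pos 51 'e': at 1
pos 52 'a': at 2
pos 53 'c': at 0 (via fail)
pos 54 'e': at 1

All matches (sorted): [[2,3],[8,1],[11,2],[11,3],[17,1],[20,3],[22,0],[26,2],[26,3],[30,2],[30,3],[36,1],[43,1],[46,3],[48,0]]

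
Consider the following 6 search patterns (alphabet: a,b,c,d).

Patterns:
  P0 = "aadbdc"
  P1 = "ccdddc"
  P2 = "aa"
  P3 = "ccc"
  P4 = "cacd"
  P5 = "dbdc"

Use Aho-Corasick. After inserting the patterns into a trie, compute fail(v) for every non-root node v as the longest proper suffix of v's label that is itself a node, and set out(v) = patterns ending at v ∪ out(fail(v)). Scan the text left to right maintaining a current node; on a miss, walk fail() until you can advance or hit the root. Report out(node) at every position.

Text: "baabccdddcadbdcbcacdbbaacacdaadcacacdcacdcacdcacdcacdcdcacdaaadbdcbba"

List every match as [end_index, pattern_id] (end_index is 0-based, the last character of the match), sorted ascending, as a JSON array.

Build automaton:
Trie nodes:
  n0 'ε': a→1 c→7 d→17
  n1 'a': a→2
  n2 'aa': d→3  [P2 ends]
  n3 'aad': b→4
  n4 'aadb': d→5
  n5 'aadbd': c→6
  n6 'aadbdc': ·  [P0 ends]
  n7 'c': a→14 c→8
  n8 'cc': c→13 d→9
  n9 'ccd': d→10
  n10 'ccdd': d→11
  n11 'ccddd': c→12
  n12 'ccdddc': ·  [P1 ends]
  n13 'ccc': ·  [P3 ends]
  n14 'ca': c→15
  n15 'cac': d→16
  n16 'cacd': ·  [P4 ends]
  n17 'd': b→18
  n18 'db': d→19
  n19 'dbd': c→20
  n20 'dbdc': ·  [P5 ends]

Failure links (BFS by depth):
  fail(1) 'a': from fail(0)=0 chase 'a': 0 ⇒ 0;  out=∅∪out(0)=∅
  fail(7) 'c': from fail(0)=0 chase 'c': 0 ⇒ 0;  out=∅∪out(0)=∅
  fail(17) 'd': from fail(0)=0 chase 'd': 0 ⇒ 0;  out=∅∪out(0)=∅
  fail(2) 'aa': from fail(1)=0 chase 'a': 0 ⇒ 1;  out={2}∪out(1)={2}
  fail(8) 'cc': from fail(7)=0 chase 'c': 0 ⇒ 7;  out=∅∪out(7)=∅
  fail(14) 'ca': from fail(7)=0 chase 'a': 0 ⇒ 1;  out=∅∪out(1)=∅
  fail(18) 'db': from fail(17)=0 chase 'b': 0 ⇒ 0;  out=∅∪out(0)=∅
  fail(3) 'aad': from fail(2)=1 chase 'd': 1→0 ⇒ 17;  out=∅∪out(17)=∅
  fail(9) 'ccd': from fail(8)=7 chase 'd': 7→0 ⇒ 17;  out=∅∪out(17)=∅
  fail(13) 'ccc': from fail(8)=7 chase 'c': 7 ⇒ 8;  out={3}∪out(8)={3}
  fail(15) 'cac': from fail(14)=1 chase 'c': 1→0 ⇒ 7;  out=∅∪out(7)=∅
  fail(19) 'dbd': from fail(18)=0 chase 'd': 0 ⇒ 17;  out=∅∪out(17)=∅
  fail(4) 'aadb': from fail(3)=17 chase 'b': 17 ⇒ 18;  out=∅∪out(18)=∅
  fail(10) 'ccdd': from fail(9)=17 chase 'd': 17→0 ⇒ 17;  out=∅∪out(17)=∅
  fail(16) 'cacd': from fail(15)=7 chase 'd': 7→0 ⇒ 17;  out={4}∪out(17)={4}
  fail(20) 'dbdc': from fail(19)=17 chase 'c': 17→0 ⇒ 7;  out={5}∪out(7)={5}
  fail(5) 'aadbd': from fail(4)=18 chase 'd': 18 ⇒ 19;  out=∅∪out(19)=∅
  fail(11) 'ccddd': from fail(10)=17 chase 'd': 17→0 ⇒ 17;  out=∅∪out(17)=∅
  fail(6) 'aadbdc': from fail(5)=19 chase 'c': 19 ⇒ 20;  out={0}∪out(20)={0,5}
  fail(12) 'ccdddc': from fail(11)=17 chase 'c': 17→0 ⇒ 7;  out={1}∪out(7)={1}

Run:
i=0 'b': node 0→0
i=1 'a': node 0→1
i=2 'a': node 1→2  ** P2@[1:2]
i=3 'b': node 2→0 (fail-walked)
i=4 'c': node 0→7
i=5 'c': node 7→8
i=6 'd': node 8→9
i=7 'd': node 9→10
i=8 'd': node 10→11
i=9 'c': node 11→12  ** P1@[4:9]
i=10 'a': node 12→14 (fail-walked)
i=11 'd': node 14→17 (fail-walked)
i=12 'b': node 17→18
i=13 'd': node 18→19
i=14 'c': node 19→20  ** P5@[11:14]
i=15 'b': node 20→0 (fail-walked)
i=16 'c': node 0→7
i=17 'a': node 7→14
i=18 'c': node 14→15
i=19 'd': node 15→16  ** P4@[16:19]
i=20 'b': node 16→18 (fail-walked)
i=21 'b': node 18→0 (fail-walked)
i=22 'a': node 0→1
i=23 'a': node 1→2  ** P2@[22:23]
i=24 'c': node 2→7 (fail-walked)
i=25 'a': node 7→14
i=26 'c': node 14→15
i=27 'd': node 15→16  ** P4@[24:27]
i=28 'a': node 16→1 (fail-walked)
i=29 'a': node 1→2  ** P2@[28:29]
i=30 'd': node 2→3
i=31 'c': node 3→7 (fail-walked)
i=32 'a': node 7→14
i=33 'c': node 14→15
i=34 'a': node 15→14 (fail-walked)
i=35 'c': node 14→15
i=36 'd': node 15→16  ** P4@[33:36]
i=37 'c': node 16→7 (fail-walked)
i=38 'a': node 7→14
i=39 'c': node 14→15
i=40 'd': node 15→16  ** P4@[37:40]
i=41 'c': node 16→7 (fail-walked)
i=42 'a': node 7→14
i=43 'c': node 14→15
i=44 'd': node 15→16  ** P4@[41:44]
i=45 'c': node 16→7 (fail-walked)
i=46 'a': node 7→14
i=47 'c': node 14→15
i=48 'd': node 15→16  ** P4@[45:48]
i=49 'c': node 16→7 (fail-walked)
i=50 'a': node 7→14
i=51 'c': node 14→15
i=52 'd': node 15→16  ** P4@[49:52]
i=53 'c': node 16→7 (fail-walked)
i=54 'd': node 7→17 (fail-walked)
i=55 'c': node 17→7 (fail-walked)
i=56 'a': node 7→14
i=57 'c': node 14→15
i=58 'd': node 15→16  ** P4@[55:58]
i=59 'a': node 16→1 (fail-walked)
i=60 'a': node 1→2  ** P2@[59:60]
i=61 'a': node 2→2 (fail-walked)  ** P2@[60:61]
i=62 'd': node 2→3
i=63 'b': node 3→4
i=64 'd': node 4→5
i=65 'c': node 5→6  ** P0@[60:65],P5@[62:65]
i=66 'b': node 6→0 (fail-walked)
i=67 'b': node 0→0
i=68 'a': node 0→1

Result: [[2,2],[9,1],[14,5],[19,4],[23,2],[27,4],[29,2],[36,4],[40,4],[44,4],[48,4],[52,4],[58,4],[60,2],[61,2],[65,0],[65,5]]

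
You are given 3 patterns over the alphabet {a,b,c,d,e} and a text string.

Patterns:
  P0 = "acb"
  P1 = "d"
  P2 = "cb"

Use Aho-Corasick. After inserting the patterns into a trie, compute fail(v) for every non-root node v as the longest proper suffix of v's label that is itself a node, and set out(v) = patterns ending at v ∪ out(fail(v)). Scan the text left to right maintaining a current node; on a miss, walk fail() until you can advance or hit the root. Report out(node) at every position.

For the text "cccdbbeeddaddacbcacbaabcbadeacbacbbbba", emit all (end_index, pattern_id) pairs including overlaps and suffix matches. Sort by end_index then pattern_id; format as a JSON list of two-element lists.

Build automaton:
Trie (insert patterns):
  0='ε' goto a→1 c→5 d→4
  1='a' goto c→2
  2='ac' goto b→3
  3='acb' goto ·  ←P0
  4='d' goto ·  ←P1
  5='c' goto b→6
  6='cb' goto ·  ←P2

BFS fail/out derivation:
  n1('a'): parent n0 fail=0; on 'a' 0 → fail=0;  out ∅∪∅=∅
  n4('d'): parent n0 fail=0; on 'd' 0 → fail=0;  out {1}∪∅={1}
  n5('c'): parent n0 fail=0; on 'c' 0 → fail=0;  out ∅∪∅=∅
  n2('ac'): parent n1 fail=0; on 'c' 0 → fail=5;  out ∅∪∅=∅
  n6('cb'): parent n5 fail=0; on 'b' 0 → fail=0;  out {2}∪∅={2}
  n3('acb'): parent n2 fail=5; on 'b' 5 → fail=6;  out {0}∪{2}={0,2}

Scan:
pos 0 'c': at 5
pos 1 'c': at 5 (via fail)
pos 2 'c': at 5 (via fail)
pos 3 'd': at 4 (via fail)  ** P1@[3:3]
pos 4 'b': at 0 (via fail)
pos 5 'b': at 0
pos 6 'e': at 0
pos 7 'e': at 0
pos 8 'd': at 4  ** P1@[8:8]
pos 9 'd': at 4 (via fail)  ** P1@[9:9]
pos 10 'a': at 1 (via fail)
pos 11 'd': at 4 (via fail)  ** P1@[11:11]
pos 12 'd': at 4 (via fail)  ** P1@[12:12]
pos 13 'a': at 1 (via fail)
pos 14 'c': at 2
pos 15 'b': at 3  ** P0@[13:15],P2@[14:15]
pos 16 'c': at 5 (via fail)
pos 17 'a': at 1 (via fail)
pos 18 'c': at 2
pos 19 'b': at 3  ** P0@[17:19],P2@[18:19]
pos 20 'a': at 1 (via fail)
pos 21 'a': at 1 (via fail)
pos 22 'b': at 0 (via fail)
pos 23 'c': at 5
pos 24 'b': at 6  ** P2@[23:24]
pos 25 'a': at 1 (via fail)
pos 26 'd': at 4 (via fail)  ** P1@[26:26]
pos 27 'e': at 0 (via fail)
pos 28 'a': at 1
pos 29 'c': at 2
pos 30 'b': at 3  ** P0@[28:30],P2@[29:30]
pos 31 'a': at 1 (via fail)
pos 32 'c': at 2
pos 33 'b': at 3  ** P0@[31:33],P2@[32:33]
pos 34 'b': at 0 (via fail)
pos 35 'b': at 0
pos 36 'b': at 0
pos 37 'a': at 1

Matches: [[3,1],[8,1],[9,1],[11,1],[12,1],[15,0],[15,2],[19,0],[19,2],[24,2],[26,1],[30,0],[30,2],[33,0],[33,2]]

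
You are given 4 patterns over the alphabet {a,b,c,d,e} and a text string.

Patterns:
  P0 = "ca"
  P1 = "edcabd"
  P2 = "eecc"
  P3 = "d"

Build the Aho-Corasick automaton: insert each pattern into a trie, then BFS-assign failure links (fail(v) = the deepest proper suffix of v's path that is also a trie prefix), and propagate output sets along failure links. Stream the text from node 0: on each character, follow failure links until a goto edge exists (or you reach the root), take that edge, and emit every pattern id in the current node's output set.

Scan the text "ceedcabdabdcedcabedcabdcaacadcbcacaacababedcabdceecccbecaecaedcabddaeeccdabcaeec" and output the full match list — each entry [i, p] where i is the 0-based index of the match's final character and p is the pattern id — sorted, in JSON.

Build:
Trie nodes:
  n0 'ε': c→1 d→12 e→3
  n1 'c': a→2
  n2 'ca': ·  [P0 ends]
  n3 'e': d→4 e→9
  n4 'ed': c→5
  n5 'edc': a→6
  n6 'edca': b→7
  n7 'edcab': d→8
  n8 'edcabd': ·  [P1 ends]
  n9 'ee': c→10
  n10 'eec': c→11
  n11 'eecc': ·  [P2 ends]
  n12 'd': ·  [P3 ends]

BFS fail/out derivation:
  n1('c'): parent n0 fail=0; on 'c' 0 → fail=0;  out ∅∪∅=∅
  n3('e'): parent n0 fail=0; on 'e' 0 → fail=0;  out ∅∪∅=∅
  n12('d'): parent n0 fail=0; on 'd' 0 → fail=0;  out {3}∪∅={3}
  n2('ca'): parent n1 fail=0; on 'a' 0 → fail=0;  out {0}∪∅={0}
  n4('ed'): parent n3 fail=0; on 'd' 0 → fail=12;  out ∅∪{3}={3}
  n9('ee'): parent n3 fail=0; on 'e' 0 → fail=3;  out ∅∪∅=∅
  n5('edc'): parent n4 fail=12; on 'c' 12→0 → fail=1;  out ∅∪∅=∅
  n10('eec'): parent n9 fail=3; on 'c' 3→0 → fail=1;  out ∅∪∅=∅
  n6('edca'): parent n5 fail=1; on 'a' 1 → fail=2;  out ∅∪{0}={0}
  n11('eecc'): parent n10 fail=1; on 'c' 1→0 → fail=1;  out {2}∪∅={2}
  n7('edcab'): parent n6 fail=2; on 'b' 2→0 → fail=0;  out ∅∪∅=∅
  n8('edcabd'): parent n7 fail=0; on 'd' 0 → fail=12;  out {1}∪{3}={1,3}

Text stream:
[0] read 'c'  n0⇒n1
[1] read 'e'  n1⇒n3 (fail-walked)
[2] read 'e'  n3⇒n9
[3] read 'd'  n9⇒n4 (fail-walked)  emit P3@[3:3]
[4] read 'c'  n4⇒n5
[5] read 'a'  n5⇒n6  emit P0@[4:5]
[6] read 'b'  n6⇒n7
[7] read 'd'  n7⇒n8  emit P1@[2:7],P3@[7:7]
[8] read 'a'  n8⇒n0 (fail-walked)
[9] read 'b'  n0⇒n0
[10] read 'd'  n0⇒n12  emit P3@[10:10]
[11] read 'c'  n12⇒n1 (fail-walked)
[12] read 'e'  n1⇒n3 (fail-walked)
[13] read 'd'  n3⇒n4  emit P3@[13:13]
[14] read 'c'  n4⇒n5
[15] read 'a'  n5⇒n6  emit P0@[14:15]
[16] read 'b'  n6⇒n7
[17] read 'e'  n7⇒n3 (fail-walked)
[18] read 'd'  n3⇒n4  emit P3@[18:18]
[19] read 'c'  n4⇒n5
[20] read 'a'  n5⇒n6  emit P0@[19:20]
[21] read 'b'  n6⇒n7
[22] read 'd'  n7⇒n8  emit P1@[17:22],P3@[22:22]
[23] read 'c'  n8⇒n1 (fail-walked)
[24] read 'a'  n1⇒n2  emit P0@[23:24]
[25] read 'a'  n2⇒n0 (fail-walked)
[26] read 'c'  n0⇒n1
[27] read 'a'  n1⇒n2  emit P0@[26:27]
[28] read 'd'  n2⇒n12 (fail-walked)  emit P3@[28:28]
[29] read 'c'  n12⇒n1 (fail-walked)
[30] read 'b'  n1⇒n0 (fail-walked)
[31] read 'c'  n0⇒n1
[32] read 'a'  n1⇒n2  emit P0@[31:32]
[33] read 'c'  n2⇒n1 (fail-walked)
[34] read 'a'  n1⇒n2  emit P0@[33:34]
[35] read 'a'  n2⇒n0 (fail-walked)
[36] read 'c'  n0⇒n1
[37] read 'a'  n1⇒n2  emit P0@[36:37]
[38] read 'b'  n2⇒n0 (fail-walked)
[39] read 'a'  n0⇒n0
[40] read 'b'  n0⇒n0
[41] read 'e'  n0⇒n3
[42] read 'd'  n3⇒n4  emit P3@[42:42]
[43] read 'c'  n4⇒n5
[44] read 'a'  n5⇒n6  emit P0@[43:44]
[45] read 'b'  n6⇒n7
[46] read 'd'  n7⇒n8  emit P1@[41:46],P3@[46:46]
[47] read 'c'  n8⇒n1 (fail-walked)
[48] read 'e'  n1⇒n3 (fail-walked)
[49] read 'e'  n3⇒n9
[50] read 'c'  n9⇒n10
[51] read 'c'  n10⇒n11  emit P2@[48:51]
[52] read 'c'  n11⇒n1 (fail-walked)
[53] read 'b'  n1⇒n0 (fail-walked)
[54] read 'e'  n0⇒n3
[55] read 'c'  n3⇒n1 (fail-walked)
[56] read 'a'  n1⇒n2  emit P0@[55:56]
[57] read 'e'  n2⇒n3 (fail-walked)
[58] read 'c'  n3⇒n1 (fail-walked)
[59] read 'a'  n1⇒n2  emit P0@[58:59]
[60] read 'e'  n2⇒n3 (fail-walked)
[61] read 'd'  n3⇒n4  emit P3@[61:61]
[62] read 'c'  n4⇒n5
[63] read 'a'  n5⇒n6  emit P0@[62:63]
[64] read 'b'  n6⇒n7
[65] read 'd'  n7⇒n8  emit P1@[60:65],P3@[65:65]
[66] read 'd'  n8⇒n12 (fail-walked)  emit P3@[66:66]
[67] read 'a'  n12⇒n0 (fail-walked)
[68] read 'e'  n0⇒n3
[69] read 'e'  n3⇒n9
[70] read 'c'  n9⇒n10
[71] read 'c'  n10⇒n11  emit P2@[68:71]
[72] read 'd'  n11⇒n12 (fail-walked)  emit P3@[72:72]
[73] read 'a'  n12⇒n0 (fail-walked)
[74] read 'b'  n0⇒n0
[75] read 'c'  n0⇒n1
[76] read 'a'  n1⇒n2  emit P0@[75:76]
[77] read 'e'  n2⇒n3 (fail-walked)
[78] read 'e'  n3⇒n9
[79] read 'c'  n9⇒n10

Matches: [[3,3],[5,0],[7,1],[7,3],[10,3],[13,3],[15,0],[18,3],[20,0],[22,1],[22,3],[24,0],[27,0],[28,3],[32,0],[34,0],[37,0],[42,3],[44,0],[46,1],[46,3],[51,2],[56,0],[59,0],[61,3],[63,0],[65,1],[65,3],[66,3],[71,2],[72,3],[76,0]]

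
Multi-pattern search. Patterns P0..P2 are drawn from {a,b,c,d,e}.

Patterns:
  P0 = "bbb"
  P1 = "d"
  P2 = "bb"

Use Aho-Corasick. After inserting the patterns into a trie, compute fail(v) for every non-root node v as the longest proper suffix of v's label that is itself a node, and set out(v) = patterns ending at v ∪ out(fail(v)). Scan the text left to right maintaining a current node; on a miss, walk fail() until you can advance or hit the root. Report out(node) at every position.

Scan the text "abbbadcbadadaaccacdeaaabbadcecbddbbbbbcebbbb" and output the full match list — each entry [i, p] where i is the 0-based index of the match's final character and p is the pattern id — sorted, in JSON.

Build automaton:
Trie nodes:
  n0 'ε': b→1 d→4
  n1 'b': b→2
  n2 'bb': b→3  ←P2
  n3 'bbb': ·  ←P0
  n4 'd': ·  ←P1

Failure links (BFS by depth):
  n1('b'): parent n0 fail=0; on 'b' 0 → fail=0;  out ∅∪∅=∅
  n4('d'): parent n0 fail=0; on 'd' 0 → fail=0;  out {1}∪∅={1}
  n2('bb'): parent n1 fail=0; on 'b' 0 → fail=1;  out {2}∪∅={2}
  n3('bbb'): parent n2 fail=1; on 'b' 1 → fail=2;  out {0}∪{2}={0,2}

Text stream:
[0] read 'a'  n0⇒n0
[1] read 'b'  n0⇒n1
[2] read 'b'  n1⇒n2  emit P2@[1:2]
[3] read 'b'  n2⇒n3  emit P0@[1:3],P2@[2:3]
[4] read 'a'  n3⇒n0 (via fail)
[5] read 'd'  n0⇒n4  emit P1@[5:5]
[6] read 'c'  n4⇒n0 (via fail)
[7] read 'b'  n0⇒n1
[8] read 'a'  n1⇒n0 (via fail)
[9] read 'd'  n0⇒n4  emit P1@[9:9]
[10] read 'a'  n4⇒n0 (via fail)
[11] read 'd'  n0⇒n4  emit P1@[11:11]
[12] read 'a'  n4⇒n0 (via fail)
[13] read 'a'  n0⇒n0
[14] read 'c'  n0⇒n0
[15] read 'c'  n0⇒n0
[16] read 'a'  n0⇒n0
[17] read 'c'  n0⇒n0
[18] read 'd'  n0⇒n4  emit P1@[18:18]
[19] read 'e'  n4⇒n0 (via fail)
[20] read 'a'  n0⇒n0
[21] read 'a'  n0⇒n0
[22] read 'a'  n0⇒n0
[23] read 'b'  n0⇒n1
[24] read 'b'  n1⇒n2  emit P2@[23:24]
[25] read 'a'  n2⇒n0 (via fail)
[26] read 'd'  n0⇒n4  emit P1@[26:26]
[27] read 'c'  n4⇒n0 (via fail)
[28] read 'e'  n0⇒n0
[29] read 'c'  n0⇒n0
[30] read 'b'  n0⇒n1
[31] read 'd'  n1⇒n4 (via fail)  emit P1@[31:31]
[32] read 'd'  n4⇒n4 (via fail)  emit P1@[32:32]
[33] read 'b'  n4⇒n1 (via fail)
[34] read 'b'  n1⇒n2  emit P2@[33:34]
[35] read 'b'  n2⇒n3  emit P0@[33:35],P2@[34:35]
[36] read 'b'  n3⇒n3 (via fail)  emit P0@[34:36],P2@[35:36]
[37] read 'b'  n3⇒n3 (via fail)  emit P0@[35:37],P2@[36:37]
[38] read 'c'  n3⇒n0 (via fail)
[39] read 'e'  n0⇒n0
[40] read 'b'  n0⇒n1
[41] read 'b'  n1⇒n2  emit P2@[40:41]
[42] read 'b'  n2⇒n3  emit P0@[40:42],P2@[41:42]
[43] read 'b'  n3⇒n3 (via fail)  emit P0@[41:43],P2@[42:43]

All matches (sorted): [[2,2],[3,0],[3,2],[5,1],[9,1],[11,1],[18,1],[24,2],[26,1],[31,1],[32,1],[34,2],[35,0],[35,2],[36,0],[36,2],[37,0],[37,2],[41,2],[42,0],[42,2],[43,0],[43,2]]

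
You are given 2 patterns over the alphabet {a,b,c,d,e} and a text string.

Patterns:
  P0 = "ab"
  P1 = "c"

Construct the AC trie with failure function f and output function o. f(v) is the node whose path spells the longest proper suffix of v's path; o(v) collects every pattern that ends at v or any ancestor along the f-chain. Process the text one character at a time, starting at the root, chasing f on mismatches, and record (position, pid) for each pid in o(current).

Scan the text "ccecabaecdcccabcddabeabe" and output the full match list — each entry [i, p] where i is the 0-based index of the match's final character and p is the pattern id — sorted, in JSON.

Build:
Trie nodes:
  n0 'ε': a→1 c→3
  n1 'a': b→2
  n2 'ab': ·  [P0 ends]
  n3 'c': ·  [P1 ends]

BFS fail/out derivation:
  fail(1) 'a': from fail(0)=0 chase 'a': 0 ⇒ 0;  out=∅∪out(0)=∅
  fail(3) 'c': from fail(0)=0 chase 'c': 0 ⇒ 0;  out={1}∪out(0)={1}
  fail(2) 'ab': from fail(1)=0 chase 'b': 0 ⇒ 0;  out={0}∪out(0)={0}

Text stream:
[0] read 'c'  n0⇒n3  ** P1@[0:0]
[1] read 'c'  n3⇒n3 ·f  ** P1@[1:1]
[2] read 'e'  n3⇒n0 ·f
[3] read 'c'  n0⇒n3  ** P1@[3:3]
[4] read 'a'  n3⇒n1 ·f
[5] read 'b'  n1⇒n2  ** P0@[4:5]
[6] read 'a'  n2⇒n1 ·f
[7] read 'e'  n1⇒n0 ·f
[8] read 'c'  n0⇒n3  ** P1@[8:8]
[9] read 'd'  n3⇒n0 ·f
[10] read 'c'  n0⇒n3  ** P1@[10:10]
[11] read 'c'  n3⇒n3 ·f  ** P1@[11:11]
[12] read 'c'  n3⇒n3 ·f  ** P1@[12:12]
[13] read 'a'  n3⇒n1 ·f
[14] read 'b'  n1⇒n2  ** P0@[13:14]
[15] read 'c'  n2⇒n3 ·f  ** P1@[15:15]
[16] read 'd'  n3⇒n0 ·f
[17] read 'd'  n0⇒n0
[18] read 'a'  n0⇒n1
[19] read 'b'  n1⇒n2  ** P0@[18:19]
[20] read 'e'  n2⇒n0 ·f
[21] read 'a'  n0⇒n1
[22] read 'b'  n1⇒n2  ** P0@[21:22]
[23] read 'e'  n2⇒n0 ·f

Matches: [[0,1],[1,1],[3,1],[5,0],[8,1],[10,1],[11,1],[12,1],[14,0],[15,1],[19,0],[22,0]]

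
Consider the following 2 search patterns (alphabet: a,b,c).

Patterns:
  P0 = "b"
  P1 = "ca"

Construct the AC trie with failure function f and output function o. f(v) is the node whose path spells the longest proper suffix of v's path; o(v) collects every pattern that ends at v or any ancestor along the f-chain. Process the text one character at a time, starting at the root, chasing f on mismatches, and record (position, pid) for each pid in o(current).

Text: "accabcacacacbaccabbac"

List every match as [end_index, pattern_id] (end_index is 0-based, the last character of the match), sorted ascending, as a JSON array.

Construct AC machine:
Trie nodes:
  0='ε' goto b→1 c→2
  1='b' goto ·  ←P0
  2='c' goto a→3
  3='ca' goto ·  ←P1

Failure links (BFS by depth):
  fail(1) 'b': from fail(0)=0 chase 'b': 0 ⇒ 0;  out={0}∪out(0)={0}
  fail(2) 'c': from fail(0)=0 chase 'c': 0 ⇒ 0;  out=∅∪out(0)=∅
  fail(3) 'ca': from fail(2)=0 chase 'a': 0 ⇒ 0;  out={1}∪out(0)={1}

Scan:
pos 0 'a': at 0
pos 1 'c': at 2
pos 2 'c': at 2 (fail-walked)
pos 3 'a': at 3  emit P1@[2:3]
pos 4 'b': at 1 (fail-walked)  emit P0@[4:4]
pos 5 'c': at 2 (fail-walked)
pos 6 'a': at 3  emit P1@[5:6]
pos 7 'c': at 2 (fail-walked)
pos 8 'a': at 3  emit P1@[7:8]
pos 9 'c': at 2 (fail-walked)
pos 10 'a': at 3  emit P1@[9:10]
pos 11 'c': at 2 (fail-walked)
pos 12 'b': at 1 (fail-walked)  emit P0@[12:12]
pos 13 'a': at 0 (fail-walked)
pos 14 'c': at 2
pos 15 'c': at 2 (fail-walked)
pos 16 'a': at 3  emit P1@[15:16]
pos 17 'b': at 1 (fail-walked)  emit P0@[17:17]
pos 18 'b': at 1 (fail-walked)  emit P0@[18:18]
pos 19 'a': at 0 (fail-walked)
pos 20 'c': at 2

Matches: [[3,1],[4,0],[6,1],[8,1],[10,1],[12,0],[16,1],[17,0],[18,0]]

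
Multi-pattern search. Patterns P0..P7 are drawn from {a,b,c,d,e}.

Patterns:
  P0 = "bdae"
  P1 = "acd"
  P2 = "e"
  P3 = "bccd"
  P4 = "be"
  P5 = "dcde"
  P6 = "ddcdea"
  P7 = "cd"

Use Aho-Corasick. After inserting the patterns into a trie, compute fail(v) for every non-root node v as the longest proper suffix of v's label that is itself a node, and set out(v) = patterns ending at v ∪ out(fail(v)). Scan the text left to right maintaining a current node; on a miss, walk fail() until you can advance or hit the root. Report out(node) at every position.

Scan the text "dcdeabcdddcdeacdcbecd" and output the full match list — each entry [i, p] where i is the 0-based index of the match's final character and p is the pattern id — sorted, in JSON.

Construct AC machine:
Trie nodes:
  n0 'ε': a→5 b→1 c→22 d→13 e→8
  n1 'b': c→9 d→2 e→12
  n2 'bd': a→3
  n3 'bda': e→4
  n4 'bdae': ·  ←P0
  n5 'a': c→6
  n6 'ac': d→7
  n7 'acd': ·  ←P1
  n8 'e': ·  ←P2
  n9 'bc': c→10
  n10 'bcc': d→11
  n11 'bccd': ·  ←P3
  n12 'be': ·  ←P4
  n13 'd': c→14 d→17
  n14 'dc': d→15
  n15 'dcd': e→16
  n16 'dcde': ·  ←P5
  n17 'dd': c→18
  n18 'ddc': d→19
  n19 'ddcd': e→20
  n20 'ddcde': a→21
  n21 'ddcdea': ·  ←P6
  n22 'c': d→23
  n23 'cd': ·  ←P7

BFS fail/out derivation:
  fail(1) 'b': from fail(0)=0 chase 'b': 0 ⇒ 0;  out=∅∪out(0)=∅
  fail(5) 'a': from fail(0)=0 chase 'a': 0 ⇒ 0;  out=∅∪out(0)=∅
  fail(8) 'e': from fail(0)=0 chase 'e': 0 ⇒ 0;  out={2}∪out(0)={2}
  fail(13) 'd': from fail(0)=0 chase 'd': 0 ⇒ 0;  out=∅∪out(0)=∅
  fail(22) 'c': from fail(0)=0 chase 'c': 0 ⇒ 0;  out=∅∪out(0)=∅
  fail(2) 'bd': from fail(1)=0 chase 'd': 0 ⇒ 13;  out=∅∪out(13)=∅
  fail(6) 'ac': from fail(5)=0 chase 'c': 0 ⇒ 22;  out=∅∪out(22)=∅
  fail(9) 'bc': from fail(1)=0 chase 'c': 0 ⇒ 22;  out=∅∪out(22)=∅
  fail(12) 'be': from fail(1)=0 chase 'e': 0 ⇒ 8;  out={4}∪out(8)={2,4}
  fail(14) 'dc': from fail(13)=0 chase 'c': 0 ⇒ 22;  out=∅∪out(22)=∅
  fail(17) 'dd': from fail(13)=0 chase 'd': 0 ⇒ 13;  out=∅∪out(13)=∅
  fail(23) 'cd': from fail(22)=0 chase 'd': 0 ⇒ 13;  out={7}∪out(13)={7}
  fail(3) 'bda': from fail(2)=13 chase 'a': 13→0 ⇒ 5;  out=∅∪out(5)=∅
  fail(7) 'acd': from fail(6)=22 chase 'd': 22 ⇒ 23;  out={1}∪out(23)={1,7}
  fail(10) 'bcc': from fail(9)=22 chase 'c': 22→0 ⇒ 22;  out=∅∪out(22)=∅
  fail(15) 'dcd': from fail(14)=22 chase 'd': 22 ⇒ 23;  out=∅∪out(23)={7}
  fail(18) 'ddc': from fail(17)=13 chase 'c': 13 ⇒ 14;  out=∅∪out(14)=∅
  fail(4) 'bdae': from fail(3)=5 chase 'e': 5→0 ⇒ 8;  out={0}∪out(8)={0,2}
  fail(11) 'bccd': from fail(10)=22 chase 'd': 22 ⇒ 23;  out={3}∪out(23)={3,7}
  fail(16) 'dcde': from fail(15)=23 chase 'e': 23→13→0 ⇒ 8;  out={5}∪out(8)={2,5}
  fail(19) 'ddcd': from fail(18)=14 chase 'd': 14 ⇒ 15;  out=∅∪out(15)={7}
  fail(20) 'ddcde': from fail(19)=15 chase 'e': 15 ⇒ 16;  out=∅∪out(16)={2,5}
  fail(21) 'ddcdea': from fail(20)=16 chase 'a': 16→8→0 ⇒ 5;  out={6}∪out(5)={6}

Text stream:
i=0 'd': node 0→13
i=1 'c': node 13→14
i=2 'd': node 14→15  emit P7@[1:2]
i=3 'e': node 15→16  emit P2@[3:3],P5@[0:3]
i=4 'a': node 16→5 ·f
i=5 'b': node 5→1 ·f
i=6 'c': node 1→9
i=7 'd': node 9→23 ·f  emit P7@[6:7]
i=8 'd': node 23→17 ·f
i=9 'd': node 17→17 ·f
i=10 'c': node 17→18
i=11 'd': node 18→19  emit P7@[10:11]
i=12 'e': node 19→20  emit P2@[12:12],P5@[9:12]
i=13 'a': node 20→21  emit P6@[8:13]
i=14 'c': node 21→6 ·f
i=15 'd': node 6→7  emit P1@[13:15],P7@[14:15]
i=16 'c': node 7→14 ·f
i=17 'b': node 14→1 ·f
i=18 'e': node 1→12  emit P2@[18:18],P4@[17:18]
i=19 'c': node 12→22 ·f
i=20 'd': node 22→23  emit P7@[19:20]

Result: [[2,7],[3,2],[3,5],[7,7],[11,7],[12,2],[12,5],[13,6],[15,1],[15,7],[18,2],[18,4],[20,7]]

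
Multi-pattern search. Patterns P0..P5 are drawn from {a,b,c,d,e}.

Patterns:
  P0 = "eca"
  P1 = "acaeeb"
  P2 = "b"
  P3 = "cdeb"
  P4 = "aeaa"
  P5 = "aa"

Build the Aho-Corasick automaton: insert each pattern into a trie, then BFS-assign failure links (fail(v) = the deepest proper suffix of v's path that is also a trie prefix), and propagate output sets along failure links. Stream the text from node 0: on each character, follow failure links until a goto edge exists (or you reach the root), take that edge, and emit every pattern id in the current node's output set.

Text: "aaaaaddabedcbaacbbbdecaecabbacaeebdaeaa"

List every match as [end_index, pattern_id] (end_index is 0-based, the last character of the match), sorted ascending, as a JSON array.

Build automaton:
Trie nodes:
  0='ε' goto a→4 b→10 c→11 e→1
  1='e' goto c→2
  2='ec' goto a→3
  3='eca' goto ·  ←P0
  4='a' goto a→18 c→5 e→15
  5='ac' goto a→6
  6='aca' goto e→7
  7='acae' goto e→8
  8='acaee' goto b→9
  9='acaeeb' goto ·  ←P1
  10='b' goto ·  ←P2
  11='c' goto d→12
  12='cd' goto e→13
  13='cde' goto b→14
  14='cdeb' goto ·  ←P3
  15='ae' goto a→16
  16='aea' goto a→17
  17='aeaa' goto ·  ←P4
  18='aa' goto ·  ←P5

Failure links (BFS by depth):
  fail(1) 'e': from fail(0)=0 chase 'e': 0 ⇒ 0;  out=∅∪out(0)=∅
  fail(4) 'a': from fail(0)=0 chase 'a': 0 ⇒ 0;  out=∅∪out(0)=∅
  fail(10) 'b': from fail(0)=0 chase 'b': 0 ⇒ 0;  out={2}∪out(0)={2}
  fail(11) 'c': from fail(0)=0 chase 'c': 0 ⇒ 0;  out=∅∪out(0)=∅
  fail(2) 'ec': from fail(1)=0 chase 'c': 0 ⇒ 11;  out=∅∪out(11)=∅
  fail(5) 'ac': from fail(4)=0 chase 'c': 0 ⇒ 11;  out=∅∪out(11)=∅
  fail(12) 'cd': from fail(11)=0 chase 'd': 0 ⇒ 0;  out=∅∪out(0)=∅
  fail(15) 'ae': from fail(4)=0 chase 'e': 0 ⇒ 1;  out=∅∪out(1)=∅
  fail(18) 'aa': from fail(4)=0 chase 'a': 0 ⇒ 4;  out={5}∪out(4)={5}
  fail(3) 'eca': from fail(2)=11 chase 'a': 11→0 ⇒ 4;  out={0}∪out(4)={0}
  fail(6) 'aca': from fail(5)=11 chase 'a': 11→0 ⇒ 4;  out=∅∪out(4)=∅
  fail(13) 'cde': from fail(12)=0 chase 'e': 0 ⇒ 1;  out=∅∪out(1)=∅
  fail(16) 'aea': from fail(15)=1 chase 'a': 1→0 ⇒ 4;  out=∅∪out(4)=∅
  fail(7) 'acae': from fail(6)=4 chase 'e': 4 ⇒ 15;  out=∅∪out(15)=∅
  fail(14) 'cdeb': from fail(13)=1 chase 'b': 1→0 ⇒ 10;  out={3}∪out(10)={2,3}
  fail(17) 'aeaa': from fail(16)=4 chase 'a': 4 ⇒ 18;  out={4}∪out(18)={4,5}
  fail(8) 'acaee': from fail(7)=15 chase 'e': 15→1→0 ⇒ 1;  out=∅∪out(1)=∅
  fail(9) 'acaeeb': from fail(8)=1 chase 'b': 1→0 ⇒ 10;  out={1}∪out(10)={1,2}

Run:
pos 0 'a': at 4
pos 1 'a': at 18  → match P5@[0:1]
pos 2 'a': at 18 (fail-walked)  → match P5@[1:2]
pos 3 'a': at 18 (fail-walked)  → match P5@[2:3]
pos 4 'a': at 18 (fail-walked)  → match P5@[3:4]
pos 5 'd': at 0 (fail-walked)
pos 6 'd': at 0
pos 7 'a': at 4
pos 8 'b': at 10 (fail-walked)  → match P2@[8:8]
pos 9 'e': at 1 (fail-walked)
pos 10 'd': at 0 (fail-walked)
pos 11 'c': at 11
pos 12 'b': at 10 (fail-walked)  → match P2@[12:12]
pos 13 'a': at 4 (fail-walked)
pos 14 'a': at 18  → match P5@[13:14]
pos 15 'c': at 5 (fail-walked)
pos 16 'b': at 10 (fail-walked)  → match P2@[16:16]
pos 17 'b': at 10 (fail-walked)  → match P2@[17:17]
pos 18 'b': at 10 (fail-walked)  → match P2@[18:18]
pos 19 'd': at 0 (fail-walked)
pos 20 'e': at 1
pos 21 'c': at 2
pos 22 'a': at 3  → match P0@[20:22]
pos 23 'e': at 15 (fail-walked)
pos 24 'c': at 2 (fail-walked)
pos 25 'a': at 3  → match P0@[23:25]
pos 26 'b': at 10 (fail-walked)  → match P2@[26:26]
pos 27 'b': at 10 (fail-walked)  → match P2@[27:27]
pos 28 'a': at 4 (fail-walked)
pos 29 'c': at 5
pos 30 'a': at 6
pos 31 'e': at 7
pos 32 'e': at 8
pos 33 'b': at 9  → match P1@[28:33],P2@[33:33]
pos 34 'd': at 0 (fail-walked)
pos 35 'a': at 4
pos 36 'e': at 15
pos 37 'a': at 16
pos 38 'a': at 17  → match P4@[35:38],P5@[37:38]

All matches (sorted): [[1,5],[2,5],[3,5],[4,5],[8,2],[12,2],[14,5],[16,2],[17,2],[18,2],[22,0],[25,0],[26,2],[27,2],[33,1],[33,2],[38,4],[38,5]]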